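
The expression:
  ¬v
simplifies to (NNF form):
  ¬v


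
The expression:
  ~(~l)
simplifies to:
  l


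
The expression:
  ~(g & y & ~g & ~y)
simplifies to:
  True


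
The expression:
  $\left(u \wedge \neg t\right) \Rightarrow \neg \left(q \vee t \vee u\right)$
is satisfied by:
  {t: True, u: False}
  {u: False, t: False}
  {u: True, t: True}


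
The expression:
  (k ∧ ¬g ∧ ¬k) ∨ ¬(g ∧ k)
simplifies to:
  ¬g ∨ ¬k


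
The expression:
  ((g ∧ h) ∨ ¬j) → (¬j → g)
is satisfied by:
  {g: True, j: True}
  {g: True, j: False}
  {j: True, g: False}


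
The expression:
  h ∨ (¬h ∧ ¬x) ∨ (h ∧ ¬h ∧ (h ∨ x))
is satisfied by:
  {h: True, x: False}
  {x: False, h: False}
  {x: True, h: True}


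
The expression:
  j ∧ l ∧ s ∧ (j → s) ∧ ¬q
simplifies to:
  j ∧ l ∧ s ∧ ¬q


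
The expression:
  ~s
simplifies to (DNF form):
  ~s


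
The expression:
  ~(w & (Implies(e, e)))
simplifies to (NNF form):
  ~w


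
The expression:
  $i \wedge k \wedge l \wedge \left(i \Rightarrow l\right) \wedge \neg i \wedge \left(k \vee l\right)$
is never true.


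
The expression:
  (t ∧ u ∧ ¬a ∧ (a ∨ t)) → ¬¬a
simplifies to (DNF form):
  a ∨ ¬t ∨ ¬u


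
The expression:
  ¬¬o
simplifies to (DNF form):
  o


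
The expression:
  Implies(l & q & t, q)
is always true.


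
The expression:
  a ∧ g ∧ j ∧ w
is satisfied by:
  {a: True, j: True, w: True, g: True}


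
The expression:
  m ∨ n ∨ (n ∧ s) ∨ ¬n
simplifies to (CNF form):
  True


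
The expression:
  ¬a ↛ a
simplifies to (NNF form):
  ¬a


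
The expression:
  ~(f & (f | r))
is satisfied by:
  {f: False}


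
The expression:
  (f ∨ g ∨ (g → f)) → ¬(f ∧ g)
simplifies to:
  ¬f ∨ ¬g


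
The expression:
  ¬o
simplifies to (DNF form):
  ¬o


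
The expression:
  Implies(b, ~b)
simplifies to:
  ~b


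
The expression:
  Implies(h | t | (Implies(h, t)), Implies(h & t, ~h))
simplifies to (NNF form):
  ~h | ~t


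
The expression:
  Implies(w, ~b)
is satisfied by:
  {w: False, b: False}
  {b: True, w: False}
  {w: True, b: False}


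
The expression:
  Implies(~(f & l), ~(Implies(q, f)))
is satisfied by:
  {q: True, l: True, f: False}
  {q: True, f: False, l: False}
  {q: True, l: True, f: True}
  {l: True, f: True, q: False}


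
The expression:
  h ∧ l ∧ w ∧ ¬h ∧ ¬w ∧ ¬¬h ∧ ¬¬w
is never true.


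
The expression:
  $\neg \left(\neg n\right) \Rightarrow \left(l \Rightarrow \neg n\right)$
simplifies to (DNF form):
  $\neg l \vee \neg n$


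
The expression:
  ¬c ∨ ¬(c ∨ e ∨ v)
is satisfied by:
  {c: False}


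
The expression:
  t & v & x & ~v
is never true.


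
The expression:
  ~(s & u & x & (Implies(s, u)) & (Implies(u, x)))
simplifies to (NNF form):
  ~s | ~u | ~x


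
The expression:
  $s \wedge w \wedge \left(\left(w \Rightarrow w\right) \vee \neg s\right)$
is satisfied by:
  {w: True, s: True}


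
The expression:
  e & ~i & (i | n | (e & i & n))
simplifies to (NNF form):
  e & n & ~i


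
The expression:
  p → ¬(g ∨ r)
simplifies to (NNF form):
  (¬g ∧ ¬r) ∨ ¬p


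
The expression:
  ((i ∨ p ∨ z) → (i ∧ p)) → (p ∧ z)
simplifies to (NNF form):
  z ∨ (i ∧ ¬p) ∨ (p ∧ ¬i)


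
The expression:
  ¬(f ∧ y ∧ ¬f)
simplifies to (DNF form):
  True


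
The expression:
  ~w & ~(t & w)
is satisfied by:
  {w: False}


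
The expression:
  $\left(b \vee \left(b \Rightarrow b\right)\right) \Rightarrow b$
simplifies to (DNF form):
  $b$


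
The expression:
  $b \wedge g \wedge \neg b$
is never true.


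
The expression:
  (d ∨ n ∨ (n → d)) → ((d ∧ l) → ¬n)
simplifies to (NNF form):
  ¬d ∨ ¬l ∨ ¬n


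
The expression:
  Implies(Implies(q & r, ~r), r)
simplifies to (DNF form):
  r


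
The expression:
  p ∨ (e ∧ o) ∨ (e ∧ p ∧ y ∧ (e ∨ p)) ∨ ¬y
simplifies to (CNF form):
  (e ∨ p ∨ ¬y) ∧ (o ∨ p ∨ ¬y)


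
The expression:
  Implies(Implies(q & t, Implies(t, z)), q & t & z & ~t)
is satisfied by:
  {t: True, q: True, z: False}


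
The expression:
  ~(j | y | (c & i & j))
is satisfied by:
  {y: False, j: False}


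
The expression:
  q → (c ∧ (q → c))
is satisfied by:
  {c: True, q: False}
  {q: False, c: False}
  {q: True, c: True}


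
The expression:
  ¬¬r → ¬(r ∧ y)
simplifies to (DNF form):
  ¬r ∨ ¬y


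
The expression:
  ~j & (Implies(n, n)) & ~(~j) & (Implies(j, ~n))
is never true.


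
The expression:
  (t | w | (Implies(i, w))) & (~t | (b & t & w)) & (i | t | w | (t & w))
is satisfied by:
  {w: True, b: True, t: False}
  {w: True, t: False, b: False}
  {w: True, b: True, t: True}


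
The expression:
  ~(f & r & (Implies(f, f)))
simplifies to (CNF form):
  ~f | ~r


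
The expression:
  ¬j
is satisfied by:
  {j: False}


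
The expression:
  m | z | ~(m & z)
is always true.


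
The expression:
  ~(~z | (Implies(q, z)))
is never true.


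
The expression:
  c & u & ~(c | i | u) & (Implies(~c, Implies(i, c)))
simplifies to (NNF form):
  False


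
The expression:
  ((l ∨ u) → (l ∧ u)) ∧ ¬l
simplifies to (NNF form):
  ¬l ∧ ¬u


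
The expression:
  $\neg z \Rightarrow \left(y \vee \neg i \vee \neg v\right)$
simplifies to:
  $y \vee z \vee \neg i \vee \neg v$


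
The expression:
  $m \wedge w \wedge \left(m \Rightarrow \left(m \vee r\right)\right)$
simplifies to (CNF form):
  $m \wedge w$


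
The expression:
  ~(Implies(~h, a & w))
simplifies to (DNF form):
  (~a & ~h) | (~h & ~w)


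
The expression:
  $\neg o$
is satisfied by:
  {o: False}


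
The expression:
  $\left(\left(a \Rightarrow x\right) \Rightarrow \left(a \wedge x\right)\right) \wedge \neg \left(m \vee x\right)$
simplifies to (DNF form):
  $a \wedge \neg m \wedge \neg x$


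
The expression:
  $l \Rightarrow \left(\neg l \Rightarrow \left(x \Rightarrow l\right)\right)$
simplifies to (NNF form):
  $\text{True}$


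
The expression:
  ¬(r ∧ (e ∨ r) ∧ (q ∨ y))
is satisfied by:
  {y: False, r: False, q: False}
  {q: True, y: False, r: False}
  {y: True, q: False, r: False}
  {q: True, y: True, r: False}
  {r: True, q: False, y: False}


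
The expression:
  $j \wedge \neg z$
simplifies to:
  $j \wedge \neg z$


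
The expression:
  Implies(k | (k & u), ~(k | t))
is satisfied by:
  {k: False}


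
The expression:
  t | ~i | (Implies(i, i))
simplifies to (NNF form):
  True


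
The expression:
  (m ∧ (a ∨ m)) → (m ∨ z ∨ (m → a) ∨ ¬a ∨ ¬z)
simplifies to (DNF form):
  True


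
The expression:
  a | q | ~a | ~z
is always true.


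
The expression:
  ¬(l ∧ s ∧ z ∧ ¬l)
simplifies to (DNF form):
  True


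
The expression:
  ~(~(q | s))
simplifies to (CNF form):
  q | s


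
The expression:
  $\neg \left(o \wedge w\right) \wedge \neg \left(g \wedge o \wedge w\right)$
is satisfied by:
  {w: False, o: False}
  {o: True, w: False}
  {w: True, o: False}


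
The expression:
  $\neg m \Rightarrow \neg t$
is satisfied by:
  {m: True, t: False}
  {t: False, m: False}
  {t: True, m: True}


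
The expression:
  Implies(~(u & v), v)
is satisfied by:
  {v: True}


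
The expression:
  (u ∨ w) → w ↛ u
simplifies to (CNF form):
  ¬u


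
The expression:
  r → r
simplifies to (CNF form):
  True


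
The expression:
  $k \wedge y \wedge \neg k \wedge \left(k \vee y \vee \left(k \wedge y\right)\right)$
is never true.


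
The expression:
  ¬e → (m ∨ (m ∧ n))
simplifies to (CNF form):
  e ∨ m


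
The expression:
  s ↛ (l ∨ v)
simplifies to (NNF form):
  s ∧ ¬l ∧ ¬v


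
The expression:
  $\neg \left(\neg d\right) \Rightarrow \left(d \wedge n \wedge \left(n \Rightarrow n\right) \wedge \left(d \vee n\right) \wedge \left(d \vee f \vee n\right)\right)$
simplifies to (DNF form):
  $n \vee \neg d$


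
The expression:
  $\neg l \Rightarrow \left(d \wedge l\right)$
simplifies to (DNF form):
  $l$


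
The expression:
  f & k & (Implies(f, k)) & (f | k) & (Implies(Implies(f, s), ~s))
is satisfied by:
  {f: True, k: True, s: False}


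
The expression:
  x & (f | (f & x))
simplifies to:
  f & x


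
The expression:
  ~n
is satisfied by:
  {n: False}


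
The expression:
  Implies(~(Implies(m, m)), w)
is always true.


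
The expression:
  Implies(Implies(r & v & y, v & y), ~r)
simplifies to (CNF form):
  ~r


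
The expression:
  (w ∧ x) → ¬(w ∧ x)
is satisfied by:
  {w: False, x: False}
  {x: True, w: False}
  {w: True, x: False}


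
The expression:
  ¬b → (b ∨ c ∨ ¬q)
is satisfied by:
  {b: True, c: True, q: False}
  {b: True, c: False, q: False}
  {c: True, b: False, q: False}
  {b: False, c: False, q: False}
  {b: True, q: True, c: True}
  {b: True, q: True, c: False}
  {q: True, c: True, b: False}


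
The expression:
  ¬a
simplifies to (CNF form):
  ¬a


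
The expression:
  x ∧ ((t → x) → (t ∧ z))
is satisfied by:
  {t: True, z: True, x: True}


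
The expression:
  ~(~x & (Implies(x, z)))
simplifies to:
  x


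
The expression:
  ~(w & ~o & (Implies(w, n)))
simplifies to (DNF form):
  o | ~n | ~w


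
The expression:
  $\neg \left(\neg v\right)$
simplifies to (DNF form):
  $v$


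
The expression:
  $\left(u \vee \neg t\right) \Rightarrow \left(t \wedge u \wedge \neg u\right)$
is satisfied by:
  {t: True, u: False}


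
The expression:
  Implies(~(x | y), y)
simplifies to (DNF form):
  x | y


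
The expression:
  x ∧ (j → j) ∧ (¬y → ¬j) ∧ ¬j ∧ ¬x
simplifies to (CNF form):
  False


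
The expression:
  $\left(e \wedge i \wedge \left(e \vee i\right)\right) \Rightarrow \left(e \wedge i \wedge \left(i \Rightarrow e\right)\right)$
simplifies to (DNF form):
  $\text{True}$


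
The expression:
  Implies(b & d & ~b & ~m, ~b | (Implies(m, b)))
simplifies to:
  True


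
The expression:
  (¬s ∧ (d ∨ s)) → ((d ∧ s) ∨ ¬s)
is always true.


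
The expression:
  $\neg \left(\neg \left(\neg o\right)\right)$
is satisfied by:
  {o: False}


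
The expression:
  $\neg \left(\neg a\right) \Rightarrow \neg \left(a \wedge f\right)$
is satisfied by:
  {a: False, f: False}
  {f: True, a: False}
  {a: True, f: False}


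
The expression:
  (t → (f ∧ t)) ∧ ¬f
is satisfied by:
  {t: False, f: False}


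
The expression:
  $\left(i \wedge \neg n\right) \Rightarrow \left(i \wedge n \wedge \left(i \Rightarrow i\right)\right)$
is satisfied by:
  {n: True, i: False}
  {i: False, n: False}
  {i: True, n: True}


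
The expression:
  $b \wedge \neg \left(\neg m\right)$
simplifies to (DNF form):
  $b \wedge m$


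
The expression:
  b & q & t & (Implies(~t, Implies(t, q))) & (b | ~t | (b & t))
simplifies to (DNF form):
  b & q & t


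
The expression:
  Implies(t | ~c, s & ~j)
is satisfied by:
  {c: True, s: True, t: False, j: False}
  {c: True, t: False, j: False, s: False}
  {s: True, t: False, j: False, c: False}
  {c: True, j: True, s: True, t: False}
  {c: True, j: True, t: False, s: False}
  {c: True, s: True, t: True, j: False}
  {s: True, t: True, j: False, c: False}


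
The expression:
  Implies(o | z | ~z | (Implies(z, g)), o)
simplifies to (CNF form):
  o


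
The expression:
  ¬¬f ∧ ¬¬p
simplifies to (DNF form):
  f ∧ p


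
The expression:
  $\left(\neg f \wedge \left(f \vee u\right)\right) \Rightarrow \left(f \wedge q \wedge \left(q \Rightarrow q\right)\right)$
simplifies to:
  $f \vee \neg u$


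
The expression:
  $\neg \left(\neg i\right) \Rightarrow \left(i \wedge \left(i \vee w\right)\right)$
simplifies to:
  $\text{True}$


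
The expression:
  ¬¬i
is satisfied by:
  {i: True}


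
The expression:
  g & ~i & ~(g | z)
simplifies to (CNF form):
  False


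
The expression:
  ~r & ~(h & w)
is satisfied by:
  {w: False, r: False, h: False}
  {h: True, w: False, r: False}
  {w: True, h: False, r: False}


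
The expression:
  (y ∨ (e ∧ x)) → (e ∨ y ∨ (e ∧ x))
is always true.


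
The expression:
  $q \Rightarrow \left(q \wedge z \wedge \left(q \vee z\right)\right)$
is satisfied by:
  {z: True, q: False}
  {q: False, z: False}
  {q: True, z: True}


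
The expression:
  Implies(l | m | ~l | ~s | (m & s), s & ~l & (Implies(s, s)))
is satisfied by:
  {s: True, l: False}


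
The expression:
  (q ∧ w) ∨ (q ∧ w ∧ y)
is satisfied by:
  {w: True, q: True}


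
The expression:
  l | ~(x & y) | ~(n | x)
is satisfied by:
  {l: True, x: False, y: False}
  {l: False, x: False, y: False}
  {y: True, l: True, x: False}
  {y: True, l: False, x: False}
  {x: True, l: True, y: False}
  {x: True, l: False, y: False}
  {x: True, y: True, l: True}


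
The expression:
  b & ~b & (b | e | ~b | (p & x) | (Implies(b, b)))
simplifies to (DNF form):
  False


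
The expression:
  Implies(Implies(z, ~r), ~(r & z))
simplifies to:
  True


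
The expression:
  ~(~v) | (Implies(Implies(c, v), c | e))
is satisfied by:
  {c: True, v: True, e: True}
  {c: True, v: True, e: False}
  {c: True, e: True, v: False}
  {c: True, e: False, v: False}
  {v: True, e: True, c: False}
  {v: True, e: False, c: False}
  {e: True, v: False, c: False}


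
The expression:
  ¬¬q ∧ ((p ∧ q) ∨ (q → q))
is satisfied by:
  {q: True}


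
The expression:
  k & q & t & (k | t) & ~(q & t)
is never true.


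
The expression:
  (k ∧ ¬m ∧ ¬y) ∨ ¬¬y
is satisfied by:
  {y: True, k: True, m: False}
  {y: True, m: False, k: False}
  {y: True, k: True, m: True}
  {y: True, m: True, k: False}
  {k: True, m: False, y: False}


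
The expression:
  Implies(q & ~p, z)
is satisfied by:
  {z: True, p: True, q: False}
  {z: True, p: False, q: False}
  {p: True, z: False, q: False}
  {z: False, p: False, q: False}
  {z: True, q: True, p: True}
  {z: True, q: True, p: False}
  {q: True, p: True, z: False}


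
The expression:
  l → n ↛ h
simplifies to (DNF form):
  (n ∧ ¬h) ∨ ¬l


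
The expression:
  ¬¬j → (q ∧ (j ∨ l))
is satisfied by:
  {q: True, j: False}
  {j: False, q: False}
  {j: True, q: True}


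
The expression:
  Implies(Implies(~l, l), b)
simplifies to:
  b | ~l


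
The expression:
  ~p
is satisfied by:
  {p: False}


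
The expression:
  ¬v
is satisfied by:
  {v: False}


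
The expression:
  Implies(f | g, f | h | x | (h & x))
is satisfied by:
  {f: True, x: True, h: True, g: False}
  {f: True, x: True, g: False, h: False}
  {f: True, h: True, g: False, x: False}
  {f: True, g: False, h: False, x: False}
  {x: True, h: True, g: False, f: False}
  {x: True, g: False, h: False, f: False}
  {h: True, x: False, g: False, f: False}
  {x: False, g: False, h: False, f: False}
  {x: True, f: True, g: True, h: True}
  {x: True, f: True, g: True, h: False}
  {f: True, g: True, h: True, x: False}
  {f: True, g: True, x: False, h: False}
  {h: True, g: True, x: True, f: False}
  {g: True, x: True, f: False, h: False}
  {g: True, h: True, f: False, x: False}


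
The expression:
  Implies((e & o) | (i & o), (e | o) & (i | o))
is always true.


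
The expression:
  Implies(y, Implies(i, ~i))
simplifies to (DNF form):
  ~i | ~y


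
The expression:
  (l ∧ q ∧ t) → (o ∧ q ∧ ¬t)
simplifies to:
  ¬l ∨ ¬q ∨ ¬t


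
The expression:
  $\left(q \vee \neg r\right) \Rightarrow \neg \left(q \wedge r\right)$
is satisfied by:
  {q: False, r: False}
  {r: True, q: False}
  {q: True, r: False}


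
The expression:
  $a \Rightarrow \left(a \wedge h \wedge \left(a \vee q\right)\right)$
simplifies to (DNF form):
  $h \vee \neg a$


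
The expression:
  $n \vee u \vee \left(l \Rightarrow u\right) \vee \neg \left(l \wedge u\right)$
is always true.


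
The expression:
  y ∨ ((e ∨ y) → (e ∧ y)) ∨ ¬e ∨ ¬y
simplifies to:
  True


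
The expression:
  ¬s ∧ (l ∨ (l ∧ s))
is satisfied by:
  {l: True, s: False}


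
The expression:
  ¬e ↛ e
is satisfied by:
  {e: False}


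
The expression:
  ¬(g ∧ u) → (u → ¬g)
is always true.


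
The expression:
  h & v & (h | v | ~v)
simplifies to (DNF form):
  h & v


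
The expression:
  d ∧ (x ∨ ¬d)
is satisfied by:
  {d: True, x: True}


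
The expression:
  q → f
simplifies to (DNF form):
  f ∨ ¬q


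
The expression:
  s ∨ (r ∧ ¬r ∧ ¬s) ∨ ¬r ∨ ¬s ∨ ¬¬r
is always true.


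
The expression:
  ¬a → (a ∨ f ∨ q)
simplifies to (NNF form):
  a ∨ f ∨ q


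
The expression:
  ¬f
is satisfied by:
  {f: False}


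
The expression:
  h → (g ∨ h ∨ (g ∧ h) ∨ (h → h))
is always true.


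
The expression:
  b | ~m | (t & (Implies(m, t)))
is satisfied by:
  {b: True, t: True, m: False}
  {b: True, m: False, t: False}
  {t: True, m: False, b: False}
  {t: False, m: False, b: False}
  {b: True, t: True, m: True}
  {b: True, m: True, t: False}
  {t: True, m: True, b: False}


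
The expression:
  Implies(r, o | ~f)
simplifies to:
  o | ~f | ~r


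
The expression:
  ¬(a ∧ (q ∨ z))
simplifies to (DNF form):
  (¬q ∧ ¬z) ∨ ¬a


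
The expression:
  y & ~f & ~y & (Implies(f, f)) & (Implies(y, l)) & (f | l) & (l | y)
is never true.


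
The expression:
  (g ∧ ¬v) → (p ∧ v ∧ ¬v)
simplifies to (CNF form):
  v ∨ ¬g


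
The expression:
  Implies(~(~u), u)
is always true.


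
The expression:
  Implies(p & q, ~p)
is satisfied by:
  {p: False, q: False}
  {q: True, p: False}
  {p: True, q: False}


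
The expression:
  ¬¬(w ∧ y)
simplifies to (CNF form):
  w ∧ y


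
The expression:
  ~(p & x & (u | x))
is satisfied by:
  {p: False, x: False}
  {x: True, p: False}
  {p: True, x: False}


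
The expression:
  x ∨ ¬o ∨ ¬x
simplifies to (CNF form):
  True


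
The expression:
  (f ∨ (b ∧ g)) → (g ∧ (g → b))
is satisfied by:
  {g: True, b: True, f: False}
  {g: True, b: False, f: False}
  {b: True, g: False, f: False}
  {g: False, b: False, f: False}
  {f: True, g: True, b: True}


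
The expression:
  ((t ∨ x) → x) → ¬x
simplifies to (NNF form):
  ¬x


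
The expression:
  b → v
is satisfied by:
  {v: True, b: False}
  {b: False, v: False}
  {b: True, v: True}


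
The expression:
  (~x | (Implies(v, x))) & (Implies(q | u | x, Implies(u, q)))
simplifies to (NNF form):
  q | ~u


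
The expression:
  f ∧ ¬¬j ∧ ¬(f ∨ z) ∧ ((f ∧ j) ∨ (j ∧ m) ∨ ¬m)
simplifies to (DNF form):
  False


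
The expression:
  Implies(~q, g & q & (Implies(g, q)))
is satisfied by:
  {q: True}


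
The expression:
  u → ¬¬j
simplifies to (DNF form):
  j ∨ ¬u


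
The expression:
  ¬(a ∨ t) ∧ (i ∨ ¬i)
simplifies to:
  ¬a ∧ ¬t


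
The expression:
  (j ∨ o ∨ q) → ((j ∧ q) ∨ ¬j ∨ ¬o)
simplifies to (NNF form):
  q ∨ ¬j ∨ ¬o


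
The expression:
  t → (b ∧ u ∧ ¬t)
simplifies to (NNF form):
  ¬t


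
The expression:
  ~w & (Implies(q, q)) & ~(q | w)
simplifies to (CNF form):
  ~q & ~w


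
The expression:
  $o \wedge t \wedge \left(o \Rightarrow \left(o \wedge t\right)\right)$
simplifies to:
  $o \wedge t$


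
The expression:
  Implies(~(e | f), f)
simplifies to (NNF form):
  e | f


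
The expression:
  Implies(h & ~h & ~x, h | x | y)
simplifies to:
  True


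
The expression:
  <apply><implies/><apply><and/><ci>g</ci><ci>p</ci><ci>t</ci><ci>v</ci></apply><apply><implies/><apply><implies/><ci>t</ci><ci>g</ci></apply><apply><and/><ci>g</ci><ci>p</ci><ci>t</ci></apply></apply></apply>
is always true.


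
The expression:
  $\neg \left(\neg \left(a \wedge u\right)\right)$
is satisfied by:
  {a: True, u: True}


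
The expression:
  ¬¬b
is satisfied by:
  {b: True}


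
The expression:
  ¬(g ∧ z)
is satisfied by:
  {g: False, z: False}
  {z: True, g: False}
  {g: True, z: False}


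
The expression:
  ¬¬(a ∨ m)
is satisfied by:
  {a: True, m: True}
  {a: True, m: False}
  {m: True, a: False}


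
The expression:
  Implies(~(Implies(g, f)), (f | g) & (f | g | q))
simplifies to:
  True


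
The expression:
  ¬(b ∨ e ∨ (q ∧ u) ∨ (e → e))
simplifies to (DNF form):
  False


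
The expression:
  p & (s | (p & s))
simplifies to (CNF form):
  p & s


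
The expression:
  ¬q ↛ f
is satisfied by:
  {f: True, q: False}
  {q: False, f: False}
  {q: True, f: True}


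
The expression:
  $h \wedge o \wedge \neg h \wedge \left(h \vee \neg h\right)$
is never true.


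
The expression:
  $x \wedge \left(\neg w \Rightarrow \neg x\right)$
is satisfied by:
  {w: True, x: True}


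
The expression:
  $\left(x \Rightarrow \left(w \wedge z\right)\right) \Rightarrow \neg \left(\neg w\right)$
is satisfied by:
  {x: True, w: True}
  {x: True, w: False}
  {w: True, x: False}


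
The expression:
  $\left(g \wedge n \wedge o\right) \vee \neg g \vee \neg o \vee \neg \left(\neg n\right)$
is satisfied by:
  {n: True, g: False, o: False}
  {g: False, o: False, n: False}
  {n: True, o: True, g: False}
  {o: True, g: False, n: False}
  {n: True, g: True, o: False}
  {g: True, n: False, o: False}
  {n: True, o: True, g: True}


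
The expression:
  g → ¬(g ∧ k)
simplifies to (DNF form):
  ¬g ∨ ¬k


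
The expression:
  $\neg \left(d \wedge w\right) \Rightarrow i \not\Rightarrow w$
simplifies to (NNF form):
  $\left(d \wedge w\right) \vee \left(i \wedge \neg w\right)$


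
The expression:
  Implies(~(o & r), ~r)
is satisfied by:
  {o: True, r: False}
  {r: False, o: False}
  {r: True, o: True}


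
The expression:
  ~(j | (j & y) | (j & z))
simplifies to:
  ~j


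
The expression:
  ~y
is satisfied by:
  {y: False}


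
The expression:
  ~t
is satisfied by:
  {t: False}


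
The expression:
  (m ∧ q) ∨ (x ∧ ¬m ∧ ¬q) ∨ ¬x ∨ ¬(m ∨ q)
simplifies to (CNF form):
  (m ∨ ¬m ∨ ¬x) ∧ (m ∨ ¬q ∨ ¬x) ∧ (q ∨ ¬m ∨ ¬x) ∧ (q ∨ ¬q ∨ ¬x)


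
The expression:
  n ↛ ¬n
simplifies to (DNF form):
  n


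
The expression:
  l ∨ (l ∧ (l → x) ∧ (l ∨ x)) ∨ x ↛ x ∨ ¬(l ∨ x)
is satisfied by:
  {l: True, x: False}
  {x: False, l: False}
  {x: True, l: True}


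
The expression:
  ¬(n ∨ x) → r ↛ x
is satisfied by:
  {r: True, n: True, x: True}
  {r: True, n: True, x: False}
  {r: True, x: True, n: False}
  {r: True, x: False, n: False}
  {n: True, x: True, r: False}
  {n: True, x: False, r: False}
  {x: True, n: False, r: False}


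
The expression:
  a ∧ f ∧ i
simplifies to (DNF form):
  a ∧ f ∧ i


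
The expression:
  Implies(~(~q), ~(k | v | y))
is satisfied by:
  {y: False, v: False, q: False, k: False}
  {k: True, y: False, v: False, q: False}
  {v: True, k: False, y: False, q: False}
  {k: True, v: True, y: False, q: False}
  {y: True, k: False, v: False, q: False}
  {k: True, y: True, v: False, q: False}
  {v: True, y: True, k: False, q: False}
  {k: True, v: True, y: True, q: False}
  {q: True, k: False, y: False, v: False}


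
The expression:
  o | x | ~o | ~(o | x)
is always true.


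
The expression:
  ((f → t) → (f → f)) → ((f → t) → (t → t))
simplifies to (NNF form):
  True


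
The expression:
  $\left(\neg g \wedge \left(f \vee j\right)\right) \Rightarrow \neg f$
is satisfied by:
  {g: True, f: False}
  {f: False, g: False}
  {f: True, g: True}


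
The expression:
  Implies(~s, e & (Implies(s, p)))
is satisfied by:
  {e: True, s: True}
  {e: True, s: False}
  {s: True, e: False}


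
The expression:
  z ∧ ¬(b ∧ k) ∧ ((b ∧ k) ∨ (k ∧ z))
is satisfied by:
  {z: True, k: True, b: False}


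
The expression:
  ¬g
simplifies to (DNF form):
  ¬g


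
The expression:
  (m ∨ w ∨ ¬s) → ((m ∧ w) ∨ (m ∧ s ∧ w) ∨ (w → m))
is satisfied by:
  {m: True, w: False}
  {w: False, m: False}
  {w: True, m: True}


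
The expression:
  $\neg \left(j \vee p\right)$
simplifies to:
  $\neg j \wedge \neg p$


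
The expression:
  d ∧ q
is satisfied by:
  {d: True, q: True}


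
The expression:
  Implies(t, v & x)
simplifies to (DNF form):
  ~t | (v & x)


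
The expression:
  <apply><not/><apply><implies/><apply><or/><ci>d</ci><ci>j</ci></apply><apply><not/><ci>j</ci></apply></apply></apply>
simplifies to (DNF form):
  <ci>j</ci>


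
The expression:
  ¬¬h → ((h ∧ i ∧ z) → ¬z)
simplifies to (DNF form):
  ¬h ∨ ¬i ∨ ¬z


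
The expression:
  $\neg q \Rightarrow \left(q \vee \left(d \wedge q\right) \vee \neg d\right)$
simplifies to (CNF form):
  $q \vee \neg d$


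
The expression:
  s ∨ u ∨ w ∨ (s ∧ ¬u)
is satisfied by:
  {s: True, u: True, w: True}
  {s: True, u: True, w: False}
  {s: True, w: True, u: False}
  {s: True, w: False, u: False}
  {u: True, w: True, s: False}
  {u: True, w: False, s: False}
  {w: True, u: False, s: False}


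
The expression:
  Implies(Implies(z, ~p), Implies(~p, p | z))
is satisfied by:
  {z: True, p: True}
  {z: True, p: False}
  {p: True, z: False}


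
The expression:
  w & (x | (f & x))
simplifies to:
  w & x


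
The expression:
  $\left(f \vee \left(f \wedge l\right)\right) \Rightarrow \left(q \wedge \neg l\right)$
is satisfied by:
  {q: True, l: False, f: False}
  {l: False, f: False, q: False}
  {q: True, l: True, f: False}
  {l: True, q: False, f: False}
  {f: True, q: True, l: False}


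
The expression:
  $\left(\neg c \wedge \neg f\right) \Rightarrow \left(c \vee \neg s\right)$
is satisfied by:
  {c: True, f: True, s: False}
  {c: True, s: False, f: False}
  {f: True, s: False, c: False}
  {f: False, s: False, c: False}
  {c: True, f: True, s: True}
  {c: True, s: True, f: False}
  {f: True, s: True, c: False}


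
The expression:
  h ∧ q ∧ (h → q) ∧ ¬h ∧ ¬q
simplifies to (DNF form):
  False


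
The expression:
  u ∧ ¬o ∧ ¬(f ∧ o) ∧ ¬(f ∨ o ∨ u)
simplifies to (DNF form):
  False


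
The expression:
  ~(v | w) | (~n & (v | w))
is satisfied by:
  {v: False, n: False, w: False}
  {w: True, v: False, n: False}
  {v: True, w: False, n: False}
  {w: True, v: True, n: False}
  {n: True, w: False, v: False}


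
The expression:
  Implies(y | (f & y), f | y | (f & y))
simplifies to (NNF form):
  True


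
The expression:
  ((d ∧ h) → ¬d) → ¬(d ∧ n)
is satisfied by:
  {h: True, d: False, n: False}
  {h: False, d: False, n: False}
  {n: True, h: True, d: False}
  {n: True, h: False, d: False}
  {d: True, h: True, n: False}
  {d: True, h: False, n: False}
  {d: True, n: True, h: True}


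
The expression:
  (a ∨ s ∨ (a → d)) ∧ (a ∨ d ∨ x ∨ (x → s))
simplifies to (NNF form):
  True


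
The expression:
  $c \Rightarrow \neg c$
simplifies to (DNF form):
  $\neg c$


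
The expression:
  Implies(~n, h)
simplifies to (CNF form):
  h | n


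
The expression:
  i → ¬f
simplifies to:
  ¬f ∨ ¬i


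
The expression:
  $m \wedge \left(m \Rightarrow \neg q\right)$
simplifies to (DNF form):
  $m \wedge \neg q$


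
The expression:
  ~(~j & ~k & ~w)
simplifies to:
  j | k | w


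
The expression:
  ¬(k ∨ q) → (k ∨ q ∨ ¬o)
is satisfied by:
  {k: True, q: True, o: False}
  {k: True, o: False, q: False}
  {q: True, o: False, k: False}
  {q: False, o: False, k: False}
  {k: True, q: True, o: True}
  {k: True, o: True, q: False}
  {q: True, o: True, k: False}


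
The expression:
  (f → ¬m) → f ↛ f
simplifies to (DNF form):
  f ∧ m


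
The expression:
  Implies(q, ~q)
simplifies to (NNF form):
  ~q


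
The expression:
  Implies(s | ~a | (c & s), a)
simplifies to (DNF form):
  a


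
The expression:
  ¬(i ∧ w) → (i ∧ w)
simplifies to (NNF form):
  i ∧ w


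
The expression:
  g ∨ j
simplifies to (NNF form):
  g ∨ j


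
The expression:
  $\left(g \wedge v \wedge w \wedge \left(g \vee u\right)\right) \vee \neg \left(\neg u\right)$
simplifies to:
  $u \vee \left(g \wedge v \wedge w\right)$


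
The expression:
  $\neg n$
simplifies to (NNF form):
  $\neg n$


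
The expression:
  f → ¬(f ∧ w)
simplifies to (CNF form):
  ¬f ∨ ¬w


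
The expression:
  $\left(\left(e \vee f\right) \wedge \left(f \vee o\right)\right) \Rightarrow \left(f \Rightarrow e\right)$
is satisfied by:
  {e: True, f: False}
  {f: False, e: False}
  {f: True, e: True}


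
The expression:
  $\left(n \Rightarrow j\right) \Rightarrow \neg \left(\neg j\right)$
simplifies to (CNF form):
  $j \vee n$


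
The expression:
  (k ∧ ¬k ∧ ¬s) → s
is always true.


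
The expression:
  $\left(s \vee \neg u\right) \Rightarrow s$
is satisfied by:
  {u: True, s: True}
  {u: True, s: False}
  {s: True, u: False}


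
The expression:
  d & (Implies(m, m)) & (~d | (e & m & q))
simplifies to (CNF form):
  d & e & m & q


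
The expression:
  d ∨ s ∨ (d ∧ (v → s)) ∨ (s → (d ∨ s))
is always true.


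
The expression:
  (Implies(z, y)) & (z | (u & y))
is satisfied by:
  {y: True, z: True, u: True}
  {y: True, z: True, u: False}
  {y: True, u: True, z: False}


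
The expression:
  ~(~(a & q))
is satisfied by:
  {a: True, q: True}


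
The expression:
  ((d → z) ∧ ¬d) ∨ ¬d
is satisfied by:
  {d: False}


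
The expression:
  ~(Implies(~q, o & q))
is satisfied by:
  {q: False}


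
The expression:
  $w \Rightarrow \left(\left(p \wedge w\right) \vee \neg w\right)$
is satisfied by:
  {p: True, w: False}
  {w: False, p: False}
  {w: True, p: True}


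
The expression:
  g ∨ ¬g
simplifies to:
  True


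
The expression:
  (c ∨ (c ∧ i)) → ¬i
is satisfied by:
  {c: False, i: False}
  {i: True, c: False}
  {c: True, i: False}


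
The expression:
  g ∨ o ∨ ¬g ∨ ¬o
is always true.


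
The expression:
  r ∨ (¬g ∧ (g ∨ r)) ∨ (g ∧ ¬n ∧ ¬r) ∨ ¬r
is always true.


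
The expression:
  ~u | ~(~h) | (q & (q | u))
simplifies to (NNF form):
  h | q | ~u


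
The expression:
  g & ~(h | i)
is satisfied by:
  {g: True, i: False, h: False}


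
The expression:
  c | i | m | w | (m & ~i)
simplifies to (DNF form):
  c | i | m | w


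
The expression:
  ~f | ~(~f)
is always true.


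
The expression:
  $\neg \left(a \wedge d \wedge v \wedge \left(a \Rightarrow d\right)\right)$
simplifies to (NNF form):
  $\neg a \vee \neg d \vee \neg v$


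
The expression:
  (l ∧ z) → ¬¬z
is always true.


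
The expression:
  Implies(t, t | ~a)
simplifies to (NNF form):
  True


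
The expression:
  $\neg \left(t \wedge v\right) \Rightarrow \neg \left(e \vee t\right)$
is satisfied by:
  {v: True, e: False, t: False}
  {v: False, e: False, t: False}
  {t: True, v: True, e: False}
  {t: True, e: True, v: True}


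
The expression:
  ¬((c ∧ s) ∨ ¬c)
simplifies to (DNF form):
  c ∧ ¬s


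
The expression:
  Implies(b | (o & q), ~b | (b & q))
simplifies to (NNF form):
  q | ~b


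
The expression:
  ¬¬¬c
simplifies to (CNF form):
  ¬c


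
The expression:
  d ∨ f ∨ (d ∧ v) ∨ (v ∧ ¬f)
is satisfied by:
  {d: True, v: True, f: True}
  {d: True, v: True, f: False}
  {d: True, f: True, v: False}
  {d: True, f: False, v: False}
  {v: True, f: True, d: False}
  {v: True, f: False, d: False}
  {f: True, v: False, d: False}


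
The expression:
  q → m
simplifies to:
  m ∨ ¬q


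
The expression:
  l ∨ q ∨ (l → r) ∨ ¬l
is always true.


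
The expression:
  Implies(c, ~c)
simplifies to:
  ~c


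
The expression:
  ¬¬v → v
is always true.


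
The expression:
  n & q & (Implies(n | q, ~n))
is never true.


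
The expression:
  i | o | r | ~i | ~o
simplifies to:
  True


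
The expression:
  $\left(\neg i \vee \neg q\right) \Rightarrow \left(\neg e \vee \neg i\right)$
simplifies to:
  $q \vee \neg e \vee \neg i$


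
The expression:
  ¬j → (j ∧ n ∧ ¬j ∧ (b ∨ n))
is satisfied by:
  {j: True}


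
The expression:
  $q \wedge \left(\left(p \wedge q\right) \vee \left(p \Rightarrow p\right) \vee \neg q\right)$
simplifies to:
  $q$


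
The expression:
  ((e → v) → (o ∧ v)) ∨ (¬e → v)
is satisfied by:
  {v: True, e: True}
  {v: True, e: False}
  {e: True, v: False}


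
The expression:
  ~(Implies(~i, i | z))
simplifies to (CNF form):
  ~i & ~z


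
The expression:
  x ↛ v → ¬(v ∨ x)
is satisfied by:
  {v: True, x: False}
  {x: False, v: False}
  {x: True, v: True}


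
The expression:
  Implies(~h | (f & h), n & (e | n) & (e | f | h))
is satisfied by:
  {n: True, e: True, h: True, f: False}
  {n: True, e: True, h: False, f: False}
  {n: True, h: True, e: False, f: False}
  {f: True, n: True, e: True, h: True}
  {f: True, n: True, e: True, h: False}
  {f: True, n: True, e: False, h: True}
  {f: True, n: True, e: False, h: False}
  {e: True, h: True, n: False, f: False}
  {h: True, n: False, e: False, f: False}


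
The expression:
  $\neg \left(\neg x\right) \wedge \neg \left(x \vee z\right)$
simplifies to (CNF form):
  $\text{False}$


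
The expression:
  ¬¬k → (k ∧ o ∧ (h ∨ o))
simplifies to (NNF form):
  o ∨ ¬k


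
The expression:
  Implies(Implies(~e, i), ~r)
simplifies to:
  ~r | (~e & ~i)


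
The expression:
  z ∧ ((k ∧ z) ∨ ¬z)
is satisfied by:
  {z: True, k: True}


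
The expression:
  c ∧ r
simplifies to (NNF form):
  c ∧ r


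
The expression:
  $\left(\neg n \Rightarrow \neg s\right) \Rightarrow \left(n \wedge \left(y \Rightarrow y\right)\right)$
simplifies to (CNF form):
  $n \vee s$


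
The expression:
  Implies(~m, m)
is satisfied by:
  {m: True}


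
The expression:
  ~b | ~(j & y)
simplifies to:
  ~b | ~j | ~y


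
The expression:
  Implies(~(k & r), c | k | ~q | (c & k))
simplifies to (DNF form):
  c | k | ~q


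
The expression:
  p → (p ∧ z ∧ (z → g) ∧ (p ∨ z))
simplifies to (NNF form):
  (g ∧ z) ∨ ¬p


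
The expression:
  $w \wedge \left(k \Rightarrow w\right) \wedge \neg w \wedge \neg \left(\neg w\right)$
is never true.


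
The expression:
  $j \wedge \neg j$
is never true.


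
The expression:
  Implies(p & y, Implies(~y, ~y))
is always true.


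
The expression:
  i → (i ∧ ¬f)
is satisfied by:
  {i: False, f: False}
  {f: True, i: False}
  {i: True, f: False}


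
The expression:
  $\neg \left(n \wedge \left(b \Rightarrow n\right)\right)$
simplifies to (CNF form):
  $\neg n$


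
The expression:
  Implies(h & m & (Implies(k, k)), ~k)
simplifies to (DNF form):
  ~h | ~k | ~m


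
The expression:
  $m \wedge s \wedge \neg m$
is never true.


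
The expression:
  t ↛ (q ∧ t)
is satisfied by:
  {t: True, q: False}


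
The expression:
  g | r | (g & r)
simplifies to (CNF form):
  g | r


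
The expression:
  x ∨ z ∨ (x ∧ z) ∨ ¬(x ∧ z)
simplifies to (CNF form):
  True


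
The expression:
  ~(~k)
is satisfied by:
  {k: True}


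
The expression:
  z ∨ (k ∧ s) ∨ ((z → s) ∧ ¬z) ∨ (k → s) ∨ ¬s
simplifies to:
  True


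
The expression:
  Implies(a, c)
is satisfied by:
  {c: True, a: False}
  {a: False, c: False}
  {a: True, c: True}


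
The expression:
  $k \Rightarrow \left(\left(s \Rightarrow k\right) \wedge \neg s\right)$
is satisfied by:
  {s: False, k: False}
  {k: True, s: False}
  {s: True, k: False}


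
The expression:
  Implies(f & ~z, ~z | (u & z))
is always true.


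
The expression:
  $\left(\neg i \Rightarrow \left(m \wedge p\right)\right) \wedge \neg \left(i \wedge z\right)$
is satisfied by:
  {i: True, m: True, p: True, z: False}
  {i: True, m: True, p: False, z: False}
  {i: True, p: True, m: False, z: False}
  {i: True, p: False, m: False, z: False}
  {m: True, p: True, z: False, i: False}
  {z: True, m: True, p: True, i: False}


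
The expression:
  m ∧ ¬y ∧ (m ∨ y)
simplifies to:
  m ∧ ¬y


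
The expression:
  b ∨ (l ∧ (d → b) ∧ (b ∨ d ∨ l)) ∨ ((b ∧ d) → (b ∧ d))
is always true.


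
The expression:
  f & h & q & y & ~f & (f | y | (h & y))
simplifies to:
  False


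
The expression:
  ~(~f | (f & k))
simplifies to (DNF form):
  f & ~k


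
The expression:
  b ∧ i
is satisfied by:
  {i: True, b: True}


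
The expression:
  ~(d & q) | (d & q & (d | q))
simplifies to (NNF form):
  True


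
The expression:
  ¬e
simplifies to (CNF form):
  ¬e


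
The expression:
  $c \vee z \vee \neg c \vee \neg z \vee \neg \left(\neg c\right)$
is always true.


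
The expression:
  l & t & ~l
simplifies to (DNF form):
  False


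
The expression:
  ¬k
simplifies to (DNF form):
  ¬k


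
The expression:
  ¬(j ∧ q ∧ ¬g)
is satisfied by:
  {g: True, q: False, j: False}
  {g: False, q: False, j: False}
  {j: True, g: True, q: False}
  {j: True, g: False, q: False}
  {q: True, g: True, j: False}
  {q: True, g: False, j: False}
  {q: True, j: True, g: True}


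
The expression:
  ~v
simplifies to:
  ~v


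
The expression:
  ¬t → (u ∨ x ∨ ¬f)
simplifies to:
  t ∨ u ∨ x ∨ ¬f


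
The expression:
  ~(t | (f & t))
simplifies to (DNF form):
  ~t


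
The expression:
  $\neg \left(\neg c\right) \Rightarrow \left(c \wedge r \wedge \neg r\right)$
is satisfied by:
  {c: False}


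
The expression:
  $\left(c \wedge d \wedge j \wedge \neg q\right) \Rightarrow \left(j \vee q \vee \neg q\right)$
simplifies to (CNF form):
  $\text{True}$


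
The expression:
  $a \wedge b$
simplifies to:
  $a \wedge b$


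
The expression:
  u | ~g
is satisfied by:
  {u: True, g: False}
  {g: False, u: False}
  {g: True, u: True}


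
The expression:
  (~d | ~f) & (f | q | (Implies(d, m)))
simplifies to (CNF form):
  (~d | ~f) & (m | q | ~d) & (m | ~d | ~f) & (q | ~d | ~f)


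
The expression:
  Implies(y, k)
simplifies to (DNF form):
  k | ~y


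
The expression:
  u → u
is always true.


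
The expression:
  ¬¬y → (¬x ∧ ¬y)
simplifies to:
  ¬y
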